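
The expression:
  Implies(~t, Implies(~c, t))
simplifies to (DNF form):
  c | t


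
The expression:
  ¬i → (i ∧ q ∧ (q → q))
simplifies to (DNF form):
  i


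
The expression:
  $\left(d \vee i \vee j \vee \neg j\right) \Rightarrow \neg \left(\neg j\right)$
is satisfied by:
  {j: True}


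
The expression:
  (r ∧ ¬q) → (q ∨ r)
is always true.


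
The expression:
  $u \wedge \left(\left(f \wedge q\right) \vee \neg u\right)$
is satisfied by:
  {f: True, u: True, q: True}


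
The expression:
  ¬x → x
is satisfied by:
  {x: True}


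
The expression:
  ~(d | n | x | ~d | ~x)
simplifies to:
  False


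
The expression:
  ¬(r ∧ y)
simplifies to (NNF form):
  ¬r ∨ ¬y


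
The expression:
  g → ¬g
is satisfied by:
  {g: False}


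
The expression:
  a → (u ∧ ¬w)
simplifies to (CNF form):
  (u ∨ ¬a) ∧ (¬a ∨ ¬w)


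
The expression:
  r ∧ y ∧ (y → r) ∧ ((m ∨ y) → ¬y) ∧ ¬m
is never true.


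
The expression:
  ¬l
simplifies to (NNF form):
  ¬l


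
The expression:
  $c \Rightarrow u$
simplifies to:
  $u \vee \neg c$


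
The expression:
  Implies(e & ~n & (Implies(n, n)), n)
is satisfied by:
  {n: True, e: False}
  {e: False, n: False}
  {e: True, n: True}


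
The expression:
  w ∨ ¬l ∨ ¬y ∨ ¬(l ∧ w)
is always true.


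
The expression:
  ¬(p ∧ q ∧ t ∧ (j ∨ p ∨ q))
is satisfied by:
  {p: False, t: False, q: False}
  {q: True, p: False, t: False}
  {t: True, p: False, q: False}
  {q: True, t: True, p: False}
  {p: True, q: False, t: False}
  {q: True, p: True, t: False}
  {t: True, p: True, q: False}


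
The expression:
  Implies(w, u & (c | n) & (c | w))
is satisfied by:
  {c: True, u: True, n: True, w: False}
  {c: True, u: True, n: False, w: False}
  {u: True, n: True, w: False, c: False}
  {u: True, n: False, w: False, c: False}
  {c: True, n: True, w: False, u: False}
  {c: True, n: False, w: False, u: False}
  {n: True, c: False, w: False, u: False}
  {n: False, c: False, w: False, u: False}
  {c: True, u: True, w: True, n: True}
  {c: True, u: True, w: True, n: False}
  {u: True, w: True, n: True, c: False}


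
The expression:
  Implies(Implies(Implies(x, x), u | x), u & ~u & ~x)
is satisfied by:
  {x: False, u: False}


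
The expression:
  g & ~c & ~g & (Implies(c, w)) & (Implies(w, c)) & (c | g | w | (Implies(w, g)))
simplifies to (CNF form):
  False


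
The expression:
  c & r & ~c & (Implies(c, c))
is never true.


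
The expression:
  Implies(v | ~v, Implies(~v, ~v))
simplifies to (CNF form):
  True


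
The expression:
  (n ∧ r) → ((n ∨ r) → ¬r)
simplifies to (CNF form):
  ¬n ∨ ¬r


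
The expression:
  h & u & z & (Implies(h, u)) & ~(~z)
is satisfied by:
  {h: True, z: True, u: True}


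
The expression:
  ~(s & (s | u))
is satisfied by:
  {s: False}


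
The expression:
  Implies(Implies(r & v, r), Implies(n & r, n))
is always true.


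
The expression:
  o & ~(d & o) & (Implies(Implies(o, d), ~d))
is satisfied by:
  {o: True, d: False}


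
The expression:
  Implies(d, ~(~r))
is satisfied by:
  {r: True, d: False}
  {d: False, r: False}
  {d: True, r: True}


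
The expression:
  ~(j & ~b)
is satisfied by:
  {b: True, j: False}
  {j: False, b: False}
  {j: True, b: True}


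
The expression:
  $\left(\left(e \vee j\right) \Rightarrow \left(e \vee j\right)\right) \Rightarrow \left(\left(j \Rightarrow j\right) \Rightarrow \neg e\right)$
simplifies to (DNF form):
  $\neg e$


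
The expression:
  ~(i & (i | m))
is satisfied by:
  {i: False}


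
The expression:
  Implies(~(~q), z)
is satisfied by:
  {z: True, q: False}
  {q: False, z: False}
  {q: True, z: True}


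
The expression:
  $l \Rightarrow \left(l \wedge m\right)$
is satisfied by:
  {m: True, l: False}
  {l: False, m: False}
  {l: True, m: True}


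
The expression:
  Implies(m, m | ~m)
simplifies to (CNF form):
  True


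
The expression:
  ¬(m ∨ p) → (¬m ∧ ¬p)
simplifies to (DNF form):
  True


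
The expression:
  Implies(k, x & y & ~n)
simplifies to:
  ~k | (x & y & ~n)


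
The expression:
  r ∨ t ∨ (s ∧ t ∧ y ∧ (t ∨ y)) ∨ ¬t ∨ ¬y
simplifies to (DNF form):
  True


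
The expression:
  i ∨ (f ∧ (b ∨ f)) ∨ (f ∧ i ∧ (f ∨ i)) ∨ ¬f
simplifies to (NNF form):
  True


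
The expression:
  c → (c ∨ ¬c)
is always true.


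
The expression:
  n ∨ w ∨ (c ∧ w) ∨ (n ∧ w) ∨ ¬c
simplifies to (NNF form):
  n ∨ w ∨ ¬c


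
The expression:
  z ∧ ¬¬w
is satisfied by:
  {z: True, w: True}


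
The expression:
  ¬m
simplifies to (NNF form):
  ¬m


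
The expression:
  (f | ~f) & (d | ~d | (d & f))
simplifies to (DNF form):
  True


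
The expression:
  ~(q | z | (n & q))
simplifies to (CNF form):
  ~q & ~z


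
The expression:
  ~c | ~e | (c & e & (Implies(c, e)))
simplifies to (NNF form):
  True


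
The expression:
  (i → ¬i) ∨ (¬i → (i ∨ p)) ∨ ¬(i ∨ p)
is always true.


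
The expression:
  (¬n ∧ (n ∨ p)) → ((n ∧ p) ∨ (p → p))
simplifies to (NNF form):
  True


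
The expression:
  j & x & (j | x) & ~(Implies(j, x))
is never true.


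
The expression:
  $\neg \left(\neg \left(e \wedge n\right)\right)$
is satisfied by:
  {e: True, n: True}


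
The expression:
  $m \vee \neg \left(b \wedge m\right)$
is always true.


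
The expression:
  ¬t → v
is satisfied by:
  {t: True, v: True}
  {t: True, v: False}
  {v: True, t: False}


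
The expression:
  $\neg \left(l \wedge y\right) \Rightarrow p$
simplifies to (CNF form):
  $\left(l \vee p\right) \wedge \left(p \vee y\right)$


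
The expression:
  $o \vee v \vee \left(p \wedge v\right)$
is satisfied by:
  {o: True, v: True}
  {o: True, v: False}
  {v: True, o: False}


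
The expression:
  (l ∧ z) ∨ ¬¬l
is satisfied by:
  {l: True}


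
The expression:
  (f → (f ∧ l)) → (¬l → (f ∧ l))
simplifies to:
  f ∨ l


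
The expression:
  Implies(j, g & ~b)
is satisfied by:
  {g: True, b: False, j: False}
  {b: False, j: False, g: False}
  {g: True, b: True, j: False}
  {b: True, g: False, j: False}
  {j: True, g: True, b: False}


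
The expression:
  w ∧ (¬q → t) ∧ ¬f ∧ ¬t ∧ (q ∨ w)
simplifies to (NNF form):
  q ∧ w ∧ ¬f ∧ ¬t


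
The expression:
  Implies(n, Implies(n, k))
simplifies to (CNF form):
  k | ~n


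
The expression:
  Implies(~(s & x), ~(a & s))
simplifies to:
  x | ~a | ~s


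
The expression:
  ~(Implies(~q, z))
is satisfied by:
  {q: False, z: False}


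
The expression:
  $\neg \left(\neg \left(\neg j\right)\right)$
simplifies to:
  $\neg j$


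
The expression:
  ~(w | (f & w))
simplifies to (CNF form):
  ~w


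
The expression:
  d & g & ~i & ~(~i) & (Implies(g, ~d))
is never true.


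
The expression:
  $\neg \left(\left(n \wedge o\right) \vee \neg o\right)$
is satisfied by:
  {o: True, n: False}


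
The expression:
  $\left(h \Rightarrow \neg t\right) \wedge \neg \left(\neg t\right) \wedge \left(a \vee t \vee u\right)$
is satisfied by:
  {t: True, h: False}


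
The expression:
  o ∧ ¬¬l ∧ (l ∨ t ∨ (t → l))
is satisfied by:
  {o: True, l: True}


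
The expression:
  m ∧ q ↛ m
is never true.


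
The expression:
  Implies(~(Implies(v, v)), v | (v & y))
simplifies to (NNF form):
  True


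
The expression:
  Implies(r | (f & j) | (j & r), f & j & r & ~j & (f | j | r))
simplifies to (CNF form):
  ~r & (~f | ~j)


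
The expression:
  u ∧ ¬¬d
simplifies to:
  d ∧ u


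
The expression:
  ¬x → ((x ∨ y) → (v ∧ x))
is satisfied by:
  {x: True, y: False}
  {y: False, x: False}
  {y: True, x: True}


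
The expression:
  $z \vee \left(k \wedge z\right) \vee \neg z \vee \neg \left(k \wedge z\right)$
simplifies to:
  $\text{True}$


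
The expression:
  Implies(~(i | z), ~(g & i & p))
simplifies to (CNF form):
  True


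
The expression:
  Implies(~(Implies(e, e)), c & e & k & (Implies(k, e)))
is always true.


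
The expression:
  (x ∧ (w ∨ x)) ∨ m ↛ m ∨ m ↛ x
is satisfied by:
  {x: True, m: True}
  {x: True, m: False}
  {m: True, x: False}


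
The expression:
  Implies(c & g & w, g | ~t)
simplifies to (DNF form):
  True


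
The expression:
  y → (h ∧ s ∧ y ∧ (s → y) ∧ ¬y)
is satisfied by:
  {y: False}


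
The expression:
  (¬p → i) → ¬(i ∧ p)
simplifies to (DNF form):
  ¬i ∨ ¬p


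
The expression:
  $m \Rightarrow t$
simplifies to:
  $t \vee \neg m$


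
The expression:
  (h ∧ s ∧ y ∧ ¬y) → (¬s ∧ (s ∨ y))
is always true.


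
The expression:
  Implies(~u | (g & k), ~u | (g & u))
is always true.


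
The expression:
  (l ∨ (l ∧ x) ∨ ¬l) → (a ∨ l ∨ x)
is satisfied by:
  {a: True, x: True, l: True}
  {a: True, x: True, l: False}
  {a: True, l: True, x: False}
  {a: True, l: False, x: False}
  {x: True, l: True, a: False}
  {x: True, l: False, a: False}
  {l: True, x: False, a: False}


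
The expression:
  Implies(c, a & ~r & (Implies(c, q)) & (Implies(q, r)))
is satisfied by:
  {c: False}


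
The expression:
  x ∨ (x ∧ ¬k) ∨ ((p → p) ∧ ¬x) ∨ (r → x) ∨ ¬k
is always true.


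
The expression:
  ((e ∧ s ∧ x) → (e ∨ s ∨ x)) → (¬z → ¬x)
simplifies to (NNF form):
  z ∨ ¬x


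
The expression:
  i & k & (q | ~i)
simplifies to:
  i & k & q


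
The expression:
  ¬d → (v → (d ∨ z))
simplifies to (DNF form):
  d ∨ z ∨ ¬v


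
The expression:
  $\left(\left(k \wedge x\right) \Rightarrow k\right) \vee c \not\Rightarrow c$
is always true.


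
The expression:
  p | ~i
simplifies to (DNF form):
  p | ~i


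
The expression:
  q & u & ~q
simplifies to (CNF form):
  False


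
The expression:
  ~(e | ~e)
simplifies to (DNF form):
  False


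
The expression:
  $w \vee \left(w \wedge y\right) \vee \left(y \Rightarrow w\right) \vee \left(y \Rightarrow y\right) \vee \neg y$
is always true.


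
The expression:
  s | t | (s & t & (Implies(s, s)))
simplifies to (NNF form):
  s | t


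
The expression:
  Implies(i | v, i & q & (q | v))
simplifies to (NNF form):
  (i & q) | (~i & ~v)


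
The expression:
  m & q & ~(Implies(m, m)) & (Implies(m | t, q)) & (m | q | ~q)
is never true.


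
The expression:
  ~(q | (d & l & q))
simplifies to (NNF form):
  ~q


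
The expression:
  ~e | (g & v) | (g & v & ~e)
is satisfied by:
  {g: True, v: True, e: False}
  {g: True, v: False, e: False}
  {v: True, g: False, e: False}
  {g: False, v: False, e: False}
  {g: True, e: True, v: True}


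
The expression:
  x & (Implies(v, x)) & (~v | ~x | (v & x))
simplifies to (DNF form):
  x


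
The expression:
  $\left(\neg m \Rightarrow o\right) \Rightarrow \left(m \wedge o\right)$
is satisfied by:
  {o: False, m: False}
  {m: True, o: True}


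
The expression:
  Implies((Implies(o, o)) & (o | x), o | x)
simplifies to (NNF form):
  True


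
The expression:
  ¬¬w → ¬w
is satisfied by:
  {w: False}


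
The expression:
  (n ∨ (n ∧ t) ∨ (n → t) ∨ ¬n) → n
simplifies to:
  n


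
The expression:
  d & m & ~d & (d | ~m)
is never true.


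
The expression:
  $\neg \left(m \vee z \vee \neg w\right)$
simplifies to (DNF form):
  $w \wedge \neg m \wedge \neg z$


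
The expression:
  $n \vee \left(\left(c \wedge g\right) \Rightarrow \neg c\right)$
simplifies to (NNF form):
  $n \vee \neg c \vee \neg g$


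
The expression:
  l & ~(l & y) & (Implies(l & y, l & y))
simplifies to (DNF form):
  l & ~y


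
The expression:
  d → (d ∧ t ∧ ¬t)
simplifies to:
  ¬d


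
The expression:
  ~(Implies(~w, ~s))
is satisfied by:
  {s: True, w: False}


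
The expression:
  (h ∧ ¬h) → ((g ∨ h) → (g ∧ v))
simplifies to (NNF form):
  True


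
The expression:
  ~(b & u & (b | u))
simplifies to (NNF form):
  ~b | ~u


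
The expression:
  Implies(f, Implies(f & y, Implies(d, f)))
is always true.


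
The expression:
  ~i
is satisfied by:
  {i: False}


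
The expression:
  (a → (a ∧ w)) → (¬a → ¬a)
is always true.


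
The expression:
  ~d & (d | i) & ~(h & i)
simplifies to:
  i & ~d & ~h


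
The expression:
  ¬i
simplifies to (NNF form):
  ¬i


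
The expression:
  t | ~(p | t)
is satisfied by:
  {t: True, p: False}
  {p: False, t: False}
  {p: True, t: True}


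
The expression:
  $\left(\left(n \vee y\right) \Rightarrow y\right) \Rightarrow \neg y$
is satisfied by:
  {y: False}


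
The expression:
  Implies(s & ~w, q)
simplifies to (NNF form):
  q | w | ~s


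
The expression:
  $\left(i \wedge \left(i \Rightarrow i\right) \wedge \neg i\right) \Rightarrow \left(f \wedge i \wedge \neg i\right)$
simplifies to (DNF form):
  $\text{True}$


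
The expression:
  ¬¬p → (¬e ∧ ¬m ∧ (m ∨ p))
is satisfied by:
  {e: False, p: False, m: False}
  {m: True, e: False, p: False}
  {e: True, m: False, p: False}
  {m: True, e: True, p: False}
  {p: True, m: False, e: False}


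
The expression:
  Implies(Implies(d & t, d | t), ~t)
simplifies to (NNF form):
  ~t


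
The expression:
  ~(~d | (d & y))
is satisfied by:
  {d: True, y: False}


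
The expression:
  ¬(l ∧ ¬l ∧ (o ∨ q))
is always true.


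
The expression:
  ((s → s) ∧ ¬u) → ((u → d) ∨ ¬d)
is always true.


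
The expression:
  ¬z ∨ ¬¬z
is always true.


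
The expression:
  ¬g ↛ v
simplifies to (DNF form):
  v ∨ ¬g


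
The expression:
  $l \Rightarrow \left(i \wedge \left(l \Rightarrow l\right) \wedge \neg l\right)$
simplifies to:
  $\neg l$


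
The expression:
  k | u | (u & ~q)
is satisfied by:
  {k: True, u: True}
  {k: True, u: False}
  {u: True, k: False}


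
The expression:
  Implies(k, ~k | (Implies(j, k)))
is always true.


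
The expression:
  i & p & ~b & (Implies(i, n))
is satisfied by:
  {i: True, p: True, n: True, b: False}


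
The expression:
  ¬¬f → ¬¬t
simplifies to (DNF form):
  t ∨ ¬f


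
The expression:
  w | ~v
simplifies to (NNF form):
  w | ~v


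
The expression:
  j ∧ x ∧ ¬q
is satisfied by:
  {j: True, x: True, q: False}


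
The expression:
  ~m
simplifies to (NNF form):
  ~m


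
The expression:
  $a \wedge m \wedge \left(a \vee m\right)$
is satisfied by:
  {a: True, m: True}


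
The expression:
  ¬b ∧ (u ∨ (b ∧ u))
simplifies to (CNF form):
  u ∧ ¬b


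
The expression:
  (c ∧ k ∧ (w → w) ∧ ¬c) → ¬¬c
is always true.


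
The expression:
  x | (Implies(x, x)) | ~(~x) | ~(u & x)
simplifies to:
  True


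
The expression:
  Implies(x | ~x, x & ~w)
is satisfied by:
  {x: True, w: False}


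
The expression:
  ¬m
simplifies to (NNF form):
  ¬m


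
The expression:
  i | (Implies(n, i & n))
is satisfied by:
  {i: True, n: False}
  {n: False, i: False}
  {n: True, i: True}


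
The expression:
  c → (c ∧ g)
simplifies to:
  g ∨ ¬c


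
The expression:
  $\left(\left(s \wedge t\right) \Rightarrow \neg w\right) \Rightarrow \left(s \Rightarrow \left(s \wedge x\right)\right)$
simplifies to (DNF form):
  $x \vee \left(t \wedge w\right) \vee \neg s$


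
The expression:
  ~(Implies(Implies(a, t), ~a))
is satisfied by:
  {t: True, a: True}


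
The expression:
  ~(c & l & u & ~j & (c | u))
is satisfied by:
  {j: True, l: False, c: False, u: False}
  {j: False, l: False, c: False, u: False}
  {j: True, u: True, l: False, c: False}
  {u: True, j: False, l: False, c: False}
  {j: True, c: True, u: False, l: False}
  {c: True, u: False, l: False, j: False}
  {j: True, u: True, c: True, l: False}
  {u: True, c: True, j: False, l: False}
  {j: True, l: True, u: False, c: False}
  {l: True, u: False, c: False, j: False}
  {j: True, u: True, l: True, c: False}
  {u: True, l: True, j: False, c: False}
  {j: True, c: True, l: True, u: False}
  {c: True, l: True, u: False, j: False}
  {j: True, u: True, c: True, l: True}


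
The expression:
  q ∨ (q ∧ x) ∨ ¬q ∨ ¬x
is always true.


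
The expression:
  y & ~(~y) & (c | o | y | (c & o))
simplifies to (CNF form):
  y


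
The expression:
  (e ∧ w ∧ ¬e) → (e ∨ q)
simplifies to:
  True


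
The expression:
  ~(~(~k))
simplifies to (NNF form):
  ~k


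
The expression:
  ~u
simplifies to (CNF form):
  ~u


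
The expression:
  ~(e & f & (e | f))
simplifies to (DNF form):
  ~e | ~f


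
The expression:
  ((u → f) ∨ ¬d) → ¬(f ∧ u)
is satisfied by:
  {u: False, f: False}
  {f: True, u: False}
  {u: True, f: False}


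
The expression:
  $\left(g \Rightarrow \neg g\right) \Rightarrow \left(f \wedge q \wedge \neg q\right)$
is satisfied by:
  {g: True}


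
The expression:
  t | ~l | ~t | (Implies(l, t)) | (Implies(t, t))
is always true.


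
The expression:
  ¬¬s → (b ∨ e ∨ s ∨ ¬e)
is always true.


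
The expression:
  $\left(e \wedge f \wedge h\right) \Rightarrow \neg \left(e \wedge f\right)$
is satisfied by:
  {h: False, e: False, f: False}
  {f: True, h: False, e: False}
  {e: True, h: False, f: False}
  {f: True, e: True, h: False}
  {h: True, f: False, e: False}
  {f: True, h: True, e: False}
  {e: True, h: True, f: False}


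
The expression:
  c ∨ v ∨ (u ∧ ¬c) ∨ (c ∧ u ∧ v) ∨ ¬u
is always true.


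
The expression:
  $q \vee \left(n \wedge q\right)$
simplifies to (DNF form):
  $q$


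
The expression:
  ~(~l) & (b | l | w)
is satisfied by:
  {l: True}


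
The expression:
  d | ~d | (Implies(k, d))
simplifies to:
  True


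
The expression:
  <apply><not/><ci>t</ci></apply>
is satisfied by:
  {t: False}


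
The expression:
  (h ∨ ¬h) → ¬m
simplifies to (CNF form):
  ¬m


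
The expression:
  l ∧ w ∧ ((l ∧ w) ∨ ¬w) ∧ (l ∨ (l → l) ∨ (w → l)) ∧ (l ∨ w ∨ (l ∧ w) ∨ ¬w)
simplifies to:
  l ∧ w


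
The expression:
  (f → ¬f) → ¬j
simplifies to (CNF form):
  f ∨ ¬j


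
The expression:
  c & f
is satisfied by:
  {c: True, f: True}


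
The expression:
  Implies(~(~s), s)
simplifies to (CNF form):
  True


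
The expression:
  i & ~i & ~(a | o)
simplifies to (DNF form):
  False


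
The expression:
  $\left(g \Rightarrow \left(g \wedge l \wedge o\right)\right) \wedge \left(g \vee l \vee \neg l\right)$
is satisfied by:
  {o: True, l: True, g: False}
  {o: True, l: False, g: False}
  {l: True, o: False, g: False}
  {o: False, l: False, g: False}
  {o: True, g: True, l: True}


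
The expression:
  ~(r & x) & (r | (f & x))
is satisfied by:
  {r: True, f: True, x: False}
  {r: True, f: False, x: False}
  {x: True, f: True, r: False}


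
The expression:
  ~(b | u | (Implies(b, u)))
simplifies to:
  False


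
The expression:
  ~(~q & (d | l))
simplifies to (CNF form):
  (q | ~d) & (q | ~l)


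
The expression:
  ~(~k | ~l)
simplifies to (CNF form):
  k & l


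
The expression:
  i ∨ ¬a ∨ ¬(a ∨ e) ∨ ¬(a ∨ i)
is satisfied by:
  {i: True, a: False}
  {a: False, i: False}
  {a: True, i: True}


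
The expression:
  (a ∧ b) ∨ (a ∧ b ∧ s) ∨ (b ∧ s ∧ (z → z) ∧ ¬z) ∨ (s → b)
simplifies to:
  b ∨ ¬s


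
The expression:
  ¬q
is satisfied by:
  {q: False}


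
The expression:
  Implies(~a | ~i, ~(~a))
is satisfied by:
  {a: True}


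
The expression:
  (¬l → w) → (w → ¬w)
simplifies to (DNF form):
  ¬w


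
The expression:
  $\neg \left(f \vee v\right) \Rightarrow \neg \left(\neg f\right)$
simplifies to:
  $f \vee v$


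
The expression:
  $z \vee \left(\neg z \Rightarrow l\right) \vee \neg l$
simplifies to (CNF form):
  $\text{True}$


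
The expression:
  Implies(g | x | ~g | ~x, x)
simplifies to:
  x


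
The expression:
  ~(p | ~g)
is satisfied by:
  {g: True, p: False}


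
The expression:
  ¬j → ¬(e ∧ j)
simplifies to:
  True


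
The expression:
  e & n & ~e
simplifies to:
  False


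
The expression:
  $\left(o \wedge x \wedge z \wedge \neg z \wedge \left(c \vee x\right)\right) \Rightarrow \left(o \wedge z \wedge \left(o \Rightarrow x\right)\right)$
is always true.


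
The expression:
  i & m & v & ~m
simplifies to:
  False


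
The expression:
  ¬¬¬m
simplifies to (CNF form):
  ¬m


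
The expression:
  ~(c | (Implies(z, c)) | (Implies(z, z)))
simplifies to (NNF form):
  False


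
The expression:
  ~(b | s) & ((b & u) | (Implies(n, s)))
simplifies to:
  ~b & ~n & ~s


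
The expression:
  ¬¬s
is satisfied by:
  {s: True}


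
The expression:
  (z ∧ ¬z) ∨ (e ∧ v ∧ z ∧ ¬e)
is never true.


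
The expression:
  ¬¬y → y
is always true.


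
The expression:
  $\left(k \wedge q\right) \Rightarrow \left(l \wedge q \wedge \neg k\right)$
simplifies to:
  $\neg k \vee \neg q$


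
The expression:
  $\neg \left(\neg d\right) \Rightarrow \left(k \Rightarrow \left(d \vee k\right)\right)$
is always true.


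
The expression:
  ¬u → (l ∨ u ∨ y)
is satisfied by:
  {y: True, l: True, u: True}
  {y: True, l: True, u: False}
  {y: True, u: True, l: False}
  {y: True, u: False, l: False}
  {l: True, u: True, y: False}
  {l: True, u: False, y: False}
  {u: True, l: False, y: False}


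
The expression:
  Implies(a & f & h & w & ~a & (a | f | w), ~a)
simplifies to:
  True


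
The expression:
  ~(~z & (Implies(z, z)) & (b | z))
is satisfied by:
  {z: True, b: False}
  {b: False, z: False}
  {b: True, z: True}


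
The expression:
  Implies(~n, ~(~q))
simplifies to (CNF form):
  n | q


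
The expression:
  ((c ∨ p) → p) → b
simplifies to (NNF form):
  b ∨ (c ∧ ¬p)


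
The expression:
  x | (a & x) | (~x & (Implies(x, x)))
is always true.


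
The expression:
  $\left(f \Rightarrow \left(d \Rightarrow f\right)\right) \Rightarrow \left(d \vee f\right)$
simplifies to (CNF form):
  $d \vee f$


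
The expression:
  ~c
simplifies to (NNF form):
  ~c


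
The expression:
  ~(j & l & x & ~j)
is always true.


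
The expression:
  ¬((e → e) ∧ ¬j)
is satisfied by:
  {j: True}


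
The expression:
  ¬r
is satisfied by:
  {r: False}


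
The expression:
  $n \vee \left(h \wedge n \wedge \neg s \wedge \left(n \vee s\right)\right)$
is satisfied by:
  {n: True}


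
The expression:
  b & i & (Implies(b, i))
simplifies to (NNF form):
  b & i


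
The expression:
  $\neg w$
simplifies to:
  $\neg w$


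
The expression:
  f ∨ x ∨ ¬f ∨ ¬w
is always true.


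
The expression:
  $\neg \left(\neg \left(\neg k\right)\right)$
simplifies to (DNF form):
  $\neg k$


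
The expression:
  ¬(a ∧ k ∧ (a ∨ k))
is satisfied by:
  {k: False, a: False}
  {a: True, k: False}
  {k: True, a: False}


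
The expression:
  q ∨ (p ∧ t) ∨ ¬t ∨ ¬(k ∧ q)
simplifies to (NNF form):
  True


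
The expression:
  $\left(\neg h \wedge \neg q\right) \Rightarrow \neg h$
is always true.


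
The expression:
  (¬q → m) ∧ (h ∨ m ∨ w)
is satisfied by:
  {q: True, m: True, w: True, h: True}
  {q: True, m: True, w: True, h: False}
  {q: True, m: True, h: True, w: False}
  {q: True, m: True, h: False, w: False}
  {m: True, w: True, h: True, q: False}
  {m: True, w: True, h: False, q: False}
  {m: True, w: False, h: True, q: False}
  {m: True, w: False, h: False, q: False}
  {q: True, w: True, h: True, m: False}
  {q: True, w: True, h: False, m: False}
  {q: True, h: True, w: False, m: False}


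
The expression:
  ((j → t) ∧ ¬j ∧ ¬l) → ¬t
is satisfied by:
  {l: True, j: True, t: False}
  {l: True, j: False, t: False}
  {j: True, l: False, t: False}
  {l: False, j: False, t: False}
  {l: True, t: True, j: True}
  {l: True, t: True, j: False}
  {t: True, j: True, l: False}


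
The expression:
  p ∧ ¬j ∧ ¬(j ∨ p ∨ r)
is never true.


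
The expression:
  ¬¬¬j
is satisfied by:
  {j: False}


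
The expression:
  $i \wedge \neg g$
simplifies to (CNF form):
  $i \wedge \neg g$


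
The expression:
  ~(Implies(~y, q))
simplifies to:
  ~q & ~y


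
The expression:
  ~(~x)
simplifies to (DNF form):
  x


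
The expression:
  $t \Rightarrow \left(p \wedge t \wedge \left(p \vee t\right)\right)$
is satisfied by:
  {p: True, t: False}
  {t: False, p: False}
  {t: True, p: True}


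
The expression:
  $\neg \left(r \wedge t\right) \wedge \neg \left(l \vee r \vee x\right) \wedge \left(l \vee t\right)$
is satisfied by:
  {t: True, x: False, r: False, l: False}


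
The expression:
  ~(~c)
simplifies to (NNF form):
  c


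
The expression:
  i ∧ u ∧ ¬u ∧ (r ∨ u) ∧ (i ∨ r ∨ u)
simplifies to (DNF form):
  False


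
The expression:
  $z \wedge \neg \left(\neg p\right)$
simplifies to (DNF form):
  $p \wedge z$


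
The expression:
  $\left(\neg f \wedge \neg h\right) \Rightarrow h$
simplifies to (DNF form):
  $f \vee h$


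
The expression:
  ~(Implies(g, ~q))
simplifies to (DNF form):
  g & q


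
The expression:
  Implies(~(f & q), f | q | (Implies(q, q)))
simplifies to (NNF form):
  True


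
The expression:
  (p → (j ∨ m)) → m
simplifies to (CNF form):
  (m ∨ p) ∧ (m ∨ ¬j)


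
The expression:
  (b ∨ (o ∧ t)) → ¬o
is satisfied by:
  {t: False, o: False, b: False}
  {b: True, t: False, o: False}
  {t: True, b: False, o: False}
  {b: True, t: True, o: False}
  {o: True, b: False, t: False}


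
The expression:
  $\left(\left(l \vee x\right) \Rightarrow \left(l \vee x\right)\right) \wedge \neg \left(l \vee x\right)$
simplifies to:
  $\neg l \wedge \neg x$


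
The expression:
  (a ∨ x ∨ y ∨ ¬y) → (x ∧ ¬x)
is never true.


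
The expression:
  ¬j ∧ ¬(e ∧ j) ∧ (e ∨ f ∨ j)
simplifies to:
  ¬j ∧ (e ∨ f)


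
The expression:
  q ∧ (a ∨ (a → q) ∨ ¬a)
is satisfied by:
  {q: True}


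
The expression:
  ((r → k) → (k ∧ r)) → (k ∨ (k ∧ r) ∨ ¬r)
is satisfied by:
  {k: True, r: False}
  {r: False, k: False}
  {r: True, k: True}


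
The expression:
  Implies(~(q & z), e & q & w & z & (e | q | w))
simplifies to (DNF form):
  q & z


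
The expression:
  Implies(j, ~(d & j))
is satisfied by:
  {d: False, j: False}
  {j: True, d: False}
  {d: True, j: False}


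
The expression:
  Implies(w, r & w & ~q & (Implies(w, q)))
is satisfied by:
  {w: False}


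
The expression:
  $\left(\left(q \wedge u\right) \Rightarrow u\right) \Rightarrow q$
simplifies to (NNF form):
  $q$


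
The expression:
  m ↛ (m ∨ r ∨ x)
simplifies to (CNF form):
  False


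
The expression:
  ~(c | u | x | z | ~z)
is never true.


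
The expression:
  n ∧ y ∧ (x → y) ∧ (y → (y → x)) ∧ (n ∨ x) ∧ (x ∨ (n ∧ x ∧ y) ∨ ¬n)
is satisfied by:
  {x: True, y: True, n: True}


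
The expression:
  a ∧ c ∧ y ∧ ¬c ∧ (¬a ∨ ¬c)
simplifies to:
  False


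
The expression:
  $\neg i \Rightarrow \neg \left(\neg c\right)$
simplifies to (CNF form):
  $c \vee i$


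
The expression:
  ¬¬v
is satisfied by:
  {v: True}


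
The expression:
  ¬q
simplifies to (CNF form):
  ¬q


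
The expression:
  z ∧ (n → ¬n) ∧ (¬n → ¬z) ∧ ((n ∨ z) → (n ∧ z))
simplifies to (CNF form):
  False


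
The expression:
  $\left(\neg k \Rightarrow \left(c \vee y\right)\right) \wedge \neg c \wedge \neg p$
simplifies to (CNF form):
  $\neg c \wedge \neg p \wedge \left(k \vee y\right)$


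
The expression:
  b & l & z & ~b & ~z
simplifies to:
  False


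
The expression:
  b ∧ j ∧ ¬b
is never true.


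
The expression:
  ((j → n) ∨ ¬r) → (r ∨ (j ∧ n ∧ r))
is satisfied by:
  {r: True}


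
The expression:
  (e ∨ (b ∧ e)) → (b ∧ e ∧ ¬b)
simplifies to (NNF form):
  ¬e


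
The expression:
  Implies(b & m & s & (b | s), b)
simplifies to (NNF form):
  True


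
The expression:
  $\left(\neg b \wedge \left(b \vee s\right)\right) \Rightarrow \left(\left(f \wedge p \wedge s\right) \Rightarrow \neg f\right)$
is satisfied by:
  {b: True, s: False, p: False, f: False}
  {b: False, s: False, p: False, f: False}
  {f: True, b: True, s: False, p: False}
  {f: True, b: False, s: False, p: False}
  {b: True, p: True, f: False, s: False}
  {p: True, f: False, s: False, b: False}
  {f: True, p: True, b: True, s: False}
  {f: True, p: True, b: False, s: False}
  {b: True, s: True, f: False, p: False}
  {s: True, f: False, p: False, b: False}
  {b: True, f: True, s: True, p: False}
  {f: True, s: True, b: False, p: False}
  {b: True, p: True, s: True, f: False}
  {p: True, s: True, f: False, b: False}
  {f: True, p: True, s: True, b: True}


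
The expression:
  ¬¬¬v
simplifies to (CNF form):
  ¬v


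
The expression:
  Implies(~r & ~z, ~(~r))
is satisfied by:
  {r: True, z: True}
  {r: True, z: False}
  {z: True, r: False}


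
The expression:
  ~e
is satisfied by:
  {e: False}


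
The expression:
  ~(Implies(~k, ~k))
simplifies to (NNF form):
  False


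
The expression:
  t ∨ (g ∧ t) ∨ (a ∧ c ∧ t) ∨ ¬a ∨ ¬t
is always true.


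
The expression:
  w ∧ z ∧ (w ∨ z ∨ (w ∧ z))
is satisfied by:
  {z: True, w: True}


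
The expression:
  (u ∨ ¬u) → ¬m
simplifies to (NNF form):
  ¬m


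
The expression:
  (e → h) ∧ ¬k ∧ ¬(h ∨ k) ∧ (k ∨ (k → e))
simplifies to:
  ¬e ∧ ¬h ∧ ¬k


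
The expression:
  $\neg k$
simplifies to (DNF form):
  $\neg k$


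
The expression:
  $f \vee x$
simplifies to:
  $f \vee x$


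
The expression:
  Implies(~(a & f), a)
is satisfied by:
  {a: True}


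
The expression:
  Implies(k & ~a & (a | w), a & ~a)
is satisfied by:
  {a: True, w: False, k: False}
  {w: False, k: False, a: False}
  {a: True, k: True, w: False}
  {k: True, w: False, a: False}
  {a: True, w: True, k: False}
  {w: True, a: False, k: False}
  {a: True, k: True, w: True}


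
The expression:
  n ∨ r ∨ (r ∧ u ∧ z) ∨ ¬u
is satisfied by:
  {r: True, n: True, u: False}
  {r: True, u: False, n: False}
  {n: True, u: False, r: False}
  {n: False, u: False, r: False}
  {r: True, n: True, u: True}
  {r: True, u: True, n: False}
  {n: True, u: True, r: False}


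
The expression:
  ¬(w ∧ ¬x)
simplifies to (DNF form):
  x ∨ ¬w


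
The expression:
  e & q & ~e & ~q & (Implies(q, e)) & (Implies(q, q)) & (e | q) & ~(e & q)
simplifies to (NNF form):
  False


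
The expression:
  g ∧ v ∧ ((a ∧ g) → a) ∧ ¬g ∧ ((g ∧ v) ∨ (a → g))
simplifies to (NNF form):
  False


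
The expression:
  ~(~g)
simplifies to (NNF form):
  g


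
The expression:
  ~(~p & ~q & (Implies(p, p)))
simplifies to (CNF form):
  p | q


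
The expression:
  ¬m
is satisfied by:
  {m: False}


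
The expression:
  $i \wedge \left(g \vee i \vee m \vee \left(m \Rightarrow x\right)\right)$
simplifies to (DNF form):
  $i$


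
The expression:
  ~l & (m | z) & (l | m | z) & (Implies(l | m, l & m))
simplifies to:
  z & ~l & ~m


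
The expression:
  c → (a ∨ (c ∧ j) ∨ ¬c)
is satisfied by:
  {a: True, j: True, c: False}
  {a: True, j: False, c: False}
  {j: True, a: False, c: False}
  {a: False, j: False, c: False}
  {a: True, c: True, j: True}
  {a: True, c: True, j: False}
  {c: True, j: True, a: False}


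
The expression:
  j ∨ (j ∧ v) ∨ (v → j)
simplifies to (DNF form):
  j ∨ ¬v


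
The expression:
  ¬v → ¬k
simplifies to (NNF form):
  v ∨ ¬k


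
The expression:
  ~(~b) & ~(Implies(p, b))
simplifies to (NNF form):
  False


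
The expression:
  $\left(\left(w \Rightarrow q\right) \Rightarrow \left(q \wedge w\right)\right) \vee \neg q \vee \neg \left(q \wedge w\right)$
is always true.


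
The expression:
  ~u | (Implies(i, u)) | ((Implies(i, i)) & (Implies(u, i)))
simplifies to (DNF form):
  True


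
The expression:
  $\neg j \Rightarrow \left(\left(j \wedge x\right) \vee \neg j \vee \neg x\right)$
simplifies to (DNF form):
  $\text{True}$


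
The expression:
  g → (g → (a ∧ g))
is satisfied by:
  {a: True, g: False}
  {g: False, a: False}
  {g: True, a: True}


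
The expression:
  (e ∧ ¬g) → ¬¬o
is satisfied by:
  {o: True, g: True, e: False}
  {o: True, e: False, g: False}
  {g: True, e: False, o: False}
  {g: False, e: False, o: False}
  {o: True, g: True, e: True}
  {o: True, e: True, g: False}
  {g: True, e: True, o: False}


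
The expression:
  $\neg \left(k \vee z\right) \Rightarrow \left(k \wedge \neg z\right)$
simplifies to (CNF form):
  $k \vee z$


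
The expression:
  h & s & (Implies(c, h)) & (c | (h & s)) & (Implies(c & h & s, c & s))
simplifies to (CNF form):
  h & s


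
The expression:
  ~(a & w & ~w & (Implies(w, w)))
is always true.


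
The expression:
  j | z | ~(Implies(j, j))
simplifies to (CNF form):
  j | z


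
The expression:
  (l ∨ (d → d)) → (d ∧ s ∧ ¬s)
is never true.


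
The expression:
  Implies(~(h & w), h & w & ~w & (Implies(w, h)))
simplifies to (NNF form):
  h & w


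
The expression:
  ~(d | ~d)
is never true.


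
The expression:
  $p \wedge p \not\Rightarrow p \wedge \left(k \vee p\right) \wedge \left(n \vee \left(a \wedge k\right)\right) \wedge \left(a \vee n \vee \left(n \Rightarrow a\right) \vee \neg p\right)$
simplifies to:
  $\text{False}$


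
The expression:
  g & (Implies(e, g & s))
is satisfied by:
  {s: True, g: True, e: False}
  {g: True, e: False, s: False}
  {s: True, e: True, g: True}


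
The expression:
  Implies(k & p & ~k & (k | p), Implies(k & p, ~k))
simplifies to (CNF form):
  True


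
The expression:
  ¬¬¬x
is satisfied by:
  {x: False}


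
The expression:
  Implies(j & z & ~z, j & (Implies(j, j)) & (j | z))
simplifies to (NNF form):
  True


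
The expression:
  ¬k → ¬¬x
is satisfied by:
  {x: True, k: True}
  {x: True, k: False}
  {k: True, x: False}


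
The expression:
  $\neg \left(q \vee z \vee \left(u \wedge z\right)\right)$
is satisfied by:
  {q: False, z: False}


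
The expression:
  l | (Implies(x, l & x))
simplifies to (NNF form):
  l | ~x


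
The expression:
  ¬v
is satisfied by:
  {v: False}


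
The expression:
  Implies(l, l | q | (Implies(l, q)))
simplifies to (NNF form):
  True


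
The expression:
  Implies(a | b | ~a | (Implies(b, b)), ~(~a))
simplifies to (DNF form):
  a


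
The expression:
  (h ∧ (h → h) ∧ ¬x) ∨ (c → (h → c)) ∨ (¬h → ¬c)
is always true.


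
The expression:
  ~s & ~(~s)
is never true.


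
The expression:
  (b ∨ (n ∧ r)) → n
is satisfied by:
  {n: True, b: False}
  {b: False, n: False}
  {b: True, n: True}


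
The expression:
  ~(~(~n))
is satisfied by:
  {n: False}


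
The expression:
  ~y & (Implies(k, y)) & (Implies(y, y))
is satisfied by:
  {y: False, k: False}


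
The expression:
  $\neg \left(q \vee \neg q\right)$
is never true.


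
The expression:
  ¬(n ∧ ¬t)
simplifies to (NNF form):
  t ∨ ¬n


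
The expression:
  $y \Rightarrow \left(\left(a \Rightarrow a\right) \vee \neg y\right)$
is always true.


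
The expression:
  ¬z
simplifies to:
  ¬z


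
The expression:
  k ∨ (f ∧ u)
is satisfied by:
  {k: True, f: True, u: True}
  {k: True, f: True, u: False}
  {k: True, u: True, f: False}
  {k: True, u: False, f: False}
  {f: True, u: True, k: False}


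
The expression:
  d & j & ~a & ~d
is never true.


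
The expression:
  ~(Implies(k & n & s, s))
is never true.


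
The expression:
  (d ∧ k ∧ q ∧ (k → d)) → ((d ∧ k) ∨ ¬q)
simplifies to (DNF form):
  True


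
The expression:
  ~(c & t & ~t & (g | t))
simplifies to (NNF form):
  True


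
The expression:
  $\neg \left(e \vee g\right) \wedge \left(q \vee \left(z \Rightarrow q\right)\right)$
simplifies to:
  $\neg e \wedge \neg g \wedge \left(q \vee \neg z\right)$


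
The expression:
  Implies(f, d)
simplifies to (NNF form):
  d | ~f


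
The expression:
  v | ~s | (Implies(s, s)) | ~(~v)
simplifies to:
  True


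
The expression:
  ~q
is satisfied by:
  {q: False}


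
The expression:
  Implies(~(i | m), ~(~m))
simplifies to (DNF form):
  i | m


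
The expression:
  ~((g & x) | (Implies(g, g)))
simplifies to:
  False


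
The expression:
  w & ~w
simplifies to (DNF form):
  False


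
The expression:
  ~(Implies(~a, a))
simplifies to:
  ~a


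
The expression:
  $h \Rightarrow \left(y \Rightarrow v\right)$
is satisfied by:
  {v: True, h: False, y: False}
  {h: False, y: False, v: False}
  {y: True, v: True, h: False}
  {y: True, h: False, v: False}
  {v: True, h: True, y: False}
  {h: True, v: False, y: False}
  {y: True, h: True, v: True}


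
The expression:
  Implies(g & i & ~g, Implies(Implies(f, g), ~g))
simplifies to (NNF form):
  True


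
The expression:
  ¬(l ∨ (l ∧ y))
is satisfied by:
  {l: False}


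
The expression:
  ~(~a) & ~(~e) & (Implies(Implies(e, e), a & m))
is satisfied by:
  {a: True, m: True, e: True}


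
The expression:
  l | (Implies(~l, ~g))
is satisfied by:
  {l: True, g: False}
  {g: False, l: False}
  {g: True, l: True}


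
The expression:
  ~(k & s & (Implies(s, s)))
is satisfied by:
  {s: False, k: False}
  {k: True, s: False}
  {s: True, k: False}


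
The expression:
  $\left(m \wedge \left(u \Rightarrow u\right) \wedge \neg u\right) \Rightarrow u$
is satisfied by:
  {u: True, m: False}
  {m: False, u: False}
  {m: True, u: True}


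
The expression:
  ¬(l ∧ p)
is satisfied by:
  {l: False, p: False}
  {p: True, l: False}
  {l: True, p: False}


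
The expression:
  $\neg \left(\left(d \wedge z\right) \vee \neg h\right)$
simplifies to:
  $h \wedge \left(\neg d \vee \neg z\right)$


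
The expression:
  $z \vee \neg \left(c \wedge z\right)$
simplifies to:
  $\text{True}$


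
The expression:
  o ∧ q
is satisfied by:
  {o: True, q: True}
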